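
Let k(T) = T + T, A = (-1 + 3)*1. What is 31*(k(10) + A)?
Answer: 682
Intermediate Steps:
A = 2 (A = 2*1 = 2)
k(T) = 2*T
31*(k(10) + A) = 31*(2*10 + 2) = 31*(20 + 2) = 31*22 = 682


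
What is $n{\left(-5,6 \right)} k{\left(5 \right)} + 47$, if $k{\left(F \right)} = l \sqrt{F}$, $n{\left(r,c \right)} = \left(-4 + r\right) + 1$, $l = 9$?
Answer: $47 - 72 \sqrt{5} \approx -114.0$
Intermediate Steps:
$n{\left(r,c \right)} = -3 + r$
$k{\left(F \right)} = 9 \sqrt{F}$
$n{\left(-5,6 \right)} k{\left(5 \right)} + 47 = \left(-3 - 5\right) 9 \sqrt{5} + 47 = - 8 \cdot 9 \sqrt{5} + 47 = - 72 \sqrt{5} + 47 = 47 - 72 \sqrt{5}$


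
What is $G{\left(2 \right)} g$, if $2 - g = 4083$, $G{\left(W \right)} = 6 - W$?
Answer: $-16324$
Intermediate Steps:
$g = -4081$ ($g = 2 - 4083 = -4081$)
$G{\left(2 \right)} g = \left(6 - 2\right) \left(-4081\right) = 4 \left(-4081\right) = -16324$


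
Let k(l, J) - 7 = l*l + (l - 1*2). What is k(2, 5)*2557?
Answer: 28127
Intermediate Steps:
k(l, J) = 5 + l + l**2 (k(l, J) = 7 + (l*l + (l - 1*2)) = 7 + (l**2 + (l - 2)) = 7 + (l**2 + (-2 + l)) = 7 + (-2 + l + l**2) = 5 + l + l**2)
k(2, 5)*2557 = (5 + 2 + 2**2)*2557 = (5 + 2 + 4)*2557 = 11*2557 = 28127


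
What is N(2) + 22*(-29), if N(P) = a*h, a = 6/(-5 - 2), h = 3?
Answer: -4484/7 ≈ -640.57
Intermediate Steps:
a = -6/7 (a = 6/(-7) = 6*(-⅐) = -6/7 ≈ -0.85714)
N(P) = -18/7 (N(P) = -6/7*3 = -18/7)
N(2) + 22*(-29) = -18/7 + 22*(-29) = -18/7 - 638 = -4484/7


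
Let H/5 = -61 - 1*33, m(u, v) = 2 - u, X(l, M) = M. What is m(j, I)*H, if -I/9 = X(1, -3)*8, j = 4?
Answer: 940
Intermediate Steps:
I = 216 (I = -(-27)*8 = -9*(-24) = 216)
H = -470 (H = 5*(-61 - 1*33) = 5*(-61 - 33) = 5*(-94) = -470)
m(j, I)*H = (2 - 1*4)*(-470) = (2 - 4)*(-470) = -2*(-470) = 940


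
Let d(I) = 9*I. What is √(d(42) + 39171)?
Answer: √39549 ≈ 198.87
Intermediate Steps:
√(d(42) + 39171) = √(9*42 + 39171) = √(378 + 39171) = √39549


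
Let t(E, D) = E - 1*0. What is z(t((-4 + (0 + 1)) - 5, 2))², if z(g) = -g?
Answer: 64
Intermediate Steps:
t(E, D) = E (t(E, D) = E + 0 = E)
z(t((-4 + (0 + 1)) - 5, 2))² = (-((-4 + (0 + 1)) - 5))² = (-((-4 + 1) - 5))² = (-(-3 - 5))² = (-1*(-8))² = 8² = 64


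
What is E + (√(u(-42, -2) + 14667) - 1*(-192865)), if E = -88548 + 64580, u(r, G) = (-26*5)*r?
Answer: 168897 + √20127 ≈ 1.6904e+5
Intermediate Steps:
u(r, G) = -130*r
E = -23968
E + (√(u(-42, -2) + 14667) - 1*(-192865)) = -23968 + (√(-130*(-42) + 14667) - 1*(-192865)) = -23968 + (√(5460 + 14667) + 192865) = -23968 + (√20127 + 192865) = -23968 + (192865 + √20127) = 168897 + √20127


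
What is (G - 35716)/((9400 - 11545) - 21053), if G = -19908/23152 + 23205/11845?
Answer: 489714577157/318085686856 ≈ 1.5396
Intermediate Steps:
G = 15071595/13711772 (G = -19908*1/23152 + 23205*(1/11845) = -4977/5788 + 4641/2369 = 15071595/13711772 ≈ 1.0992)
(G - 35716)/((9400 - 11545) - 21053) = (15071595/13711772 - 35716)/((9400 - 11545) - 21053) = -489714577157/(13711772*(-2145 - 21053)) = -489714577157/13711772/(-23198) = -489714577157/13711772*(-1/23198) = 489714577157/318085686856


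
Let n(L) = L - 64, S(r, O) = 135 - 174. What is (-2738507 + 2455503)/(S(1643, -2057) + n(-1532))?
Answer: 283004/1635 ≈ 173.09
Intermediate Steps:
S(r, O) = -39
n(L) = -64 + L
(-2738507 + 2455503)/(S(1643, -2057) + n(-1532)) = (-2738507 + 2455503)/(-39 + (-64 - 1532)) = -283004/(-39 - 1596) = -283004/(-1635) = -283004*(-1/1635) = 283004/1635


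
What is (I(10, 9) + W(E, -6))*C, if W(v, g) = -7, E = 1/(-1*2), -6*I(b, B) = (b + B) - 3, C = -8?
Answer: 232/3 ≈ 77.333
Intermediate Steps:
I(b, B) = 1/2 - B/6 - b/6 (I(b, B) = -((b + B) - 3)/6 = -((B + b) - 3)/6 = -(-3 + B + b)/6 = 1/2 - B/6 - b/6)
E = -1/2 (E = 1/(-2) = -1/2 ≈ -0.50000)
(I(10, 9) + W(E, -6))*C = ((1/2 - 1/6*9 - 1/6*10) - 7)*(-8) = ((1/2 - 3/2 - 5/3) - 7)*(-8) = (-8/3 - 7)*(-8) = -29/3*(-8) = 232/3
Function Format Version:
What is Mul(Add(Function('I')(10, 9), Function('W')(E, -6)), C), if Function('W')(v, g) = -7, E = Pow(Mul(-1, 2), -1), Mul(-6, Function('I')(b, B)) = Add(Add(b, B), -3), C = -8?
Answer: Rational(232, 3) ≈ 77.333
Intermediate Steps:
Function('I')(b, B) = Add(Rational(1, 2), Mul(Rational(-1, 6), B), Mul(Rational(-1, 6), b)) (Function('I')(b, B) = Mul(Rational(-1, 6), Add(Add(b, B), -3)) = Mul(Rational(-1, 6), Add(Add(B, b), -3)) = Mul(Rational(-1, 6), Add(-3, B, b)) = Add(Rational(1, 2), Mul(Rational(-1, 6), B), Mul(Rational(-1, 6), b)))
E = Rational(-1, 2) (E = Pow(-2, -1) = Rational(-1, 2) ≈ -0.50000)
Mul(Add(Function('I')(10, 9), Function('W')(E, -6)), C) = Mul(Add(Add(Rational(1, 2), Mul(Rational(-1, 6), 9), Mul(Rational(-1, 6), 10)), -7), -8) = Mul(Add(Add(Rational(1, 2), Rational(-3, 2), Rational(-5, 3)), -7), -8) = Mul(Add(Rational(-8, 3), -7), -8) = Mul(Rational(-29, 3), -8) = Rational(232, 3)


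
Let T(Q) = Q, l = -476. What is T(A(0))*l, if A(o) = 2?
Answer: -952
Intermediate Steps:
T(A(0))*l = 2*(-476) = -952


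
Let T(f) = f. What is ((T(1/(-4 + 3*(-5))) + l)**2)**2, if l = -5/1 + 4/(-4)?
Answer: 174900625/130321 ≈ 1342.1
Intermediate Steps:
l = -6 (l = -5*1 + 4*(-1/4) = -5 - 1 = -6)
((T(1/(-4 + 3*(-5))) + l)**2)**2 = ((1/(-4 + 3*(-5)) - 6)**2)**2 = ((1/(-4 - 15) - 6)**2)**2 = ((1/(-19) - 6)**2)**2 = ((-1/19 - 6)**2)**2 = ((-115/19)**2)**2 = (13225/361)**2 = 174900625/130321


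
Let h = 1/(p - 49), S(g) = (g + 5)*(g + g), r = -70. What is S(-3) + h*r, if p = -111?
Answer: -185/16 ≈ -11.563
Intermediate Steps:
S(g) = 2*g*(5 + g) (S(g) = (5 + g)*(2*g) = 2*g*(5 + g))
h = -1/160 (h = 1/(-111 - 49) = 1/(-160) = -1/160 ≈ -0.0062500)
S(-3) + h*r = 2*(-3)*(5 - 3) - 1/160*(-70) = 2*(-3)*2 + 7/16 = -12 + 7/16 = -185/16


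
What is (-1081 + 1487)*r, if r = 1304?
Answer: 529424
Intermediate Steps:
(-1081 + 1487)*r = (-1081 + 1487)*1304 = 406*1304 = 529424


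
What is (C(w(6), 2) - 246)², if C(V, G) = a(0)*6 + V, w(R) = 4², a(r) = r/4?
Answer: 52900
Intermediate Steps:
a(r) = r/4 (a(r) = r*(¼) = r/4)
w(R) = 16
C(V, G) = V (C(V, G) = ((¼)*0)*6 + V = 0*6 + V = 0 + V = V)
(C(w(6), 2) - 246)² = (16 - 246)² = (-230)² = 52900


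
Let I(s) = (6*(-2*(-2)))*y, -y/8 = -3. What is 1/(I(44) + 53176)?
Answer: 1/53752 ≈ 1.8604e-5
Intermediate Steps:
y = 24 (y = -8*(-3) = 24)
I(s) = 576 (I(s) = (6*(-2*(-2)))*24 = (6*4)*24 = 24*24 = 576)
1/(I(44) + 53176) = 1/(576 + 53176) = 1/53752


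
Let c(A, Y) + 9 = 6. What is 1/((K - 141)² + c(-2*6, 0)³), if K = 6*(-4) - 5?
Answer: 1/28873 ≈ 3.4634e-5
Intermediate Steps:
c(A, Y) = -3 (c(A, Y) = -9 + 6 = -3)
K = -29 (K = -24 - 5 = -29)
1/((K - 141)² + c(-2*6, 0)³) = 1/((-29 - 141)² + (-3)³) = 1/((-170)² - 27) = 1/(28900 - 27) = 1/28873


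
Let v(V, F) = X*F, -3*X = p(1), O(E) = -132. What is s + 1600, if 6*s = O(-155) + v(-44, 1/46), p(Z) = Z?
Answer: 1306583/828 ≈ 1578.0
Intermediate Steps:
X = -1/3 (X = -1/3*1 = -1/3 ≈ -0.33333)
v(V, F) = -F/3
s = -18217/828 (s = (-132 - 1/3/46)/6 = (-132 - 1/3*1/46)/6 = (-132 - 1/138)/6 = (1/6)*(-18217/138) = -18217/828 ≈ -22.001)
s + 1600 = -18217/828 + 1600 = 1306583/828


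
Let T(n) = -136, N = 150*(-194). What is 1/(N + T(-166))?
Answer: -1/29236 ≈ -3.4204e-5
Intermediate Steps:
N = -29100
1/(N + T(-166)) = 1/(-29100 - 136) = 1/(-29236) = -1/29236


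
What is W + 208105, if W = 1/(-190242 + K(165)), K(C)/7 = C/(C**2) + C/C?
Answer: 6532159564475/31388768 ≈ 2.0811e+5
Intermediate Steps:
K(C) = 7 + 7/C (K(C) = 7*(C/(C**2) + C/C) = 7*(C/C**2 + 1) = 7*(1/C + 1) = 7*(1 + 1/C) = 7 + 7/C)
W = -165/31388768 (W = 1/(-190242 + (7 + 7/165)) = 1/(-190242 + 1162/165) = 1/(-31388768/165) = -165/31388768 ≈ -5.2567e-6)
W + 208105 = -165/31388768 + 208105 = 6532159564475/31388768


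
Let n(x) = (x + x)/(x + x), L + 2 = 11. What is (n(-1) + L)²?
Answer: 100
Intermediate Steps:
L = 9 (L = -2 + 11 = 9)
n(x) = 1 (n(x) = (2*x)/((2*x)) = (2*x)*(1/(2*x)) = 1)
(n(-1) + L)² = (1 + 9)² = 10² = 100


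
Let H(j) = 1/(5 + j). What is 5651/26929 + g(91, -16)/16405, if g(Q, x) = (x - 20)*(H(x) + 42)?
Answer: 572837521/4859472695 ≈ 0.11788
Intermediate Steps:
g(Q, x) = (-20 + x)*(42 + 1/(5 + x)) (g(Q, x) = (x - 20)*(1/(5 + x) + 42) = (-20 + x)*(42 + 1/(5 + x)))
5651/26929 + g(91, -16)/16405 = 5651/26929 + ((-4220 - 629*(-16) + 42*(-16)**2)/(5 - 16))/16405 = 5651*(1/26929) + ((-4220 + 10064 + 42*256)/(-11))*(1/16405) = 5651/26929 - (-4220 + 10064 + 10752)/11*(1/16405) = 5651/26929 - 1/11*16596*(1/16405) = 5651/26929 - 16596/11*1/16405 = 5651/26929 - 16596/180455 = 572837521/4859472695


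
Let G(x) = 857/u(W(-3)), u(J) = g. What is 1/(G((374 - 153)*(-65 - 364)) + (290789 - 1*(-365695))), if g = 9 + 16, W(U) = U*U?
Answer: 25/16412957 ≈ 1.5232e-6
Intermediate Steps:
W(U) = U²
g = 25
u(J) = 25
G(x) = 857/25
1/(G((374 - 153)*(-65 - 364)) + (290789 - 1*(-365695))) = 1/(857/25 + (290789 - 1*(-365695))) = 1/(857/25 + (290789 + 365695)) = 1/(857/25 + 656484) = 1/(16412957/25) = 25/16412957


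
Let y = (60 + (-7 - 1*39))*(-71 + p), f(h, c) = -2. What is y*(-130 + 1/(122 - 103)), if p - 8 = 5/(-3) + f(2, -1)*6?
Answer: 2650060/19 ≈ 1.3948e+5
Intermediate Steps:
p = -17/3 (p = 8 + (5/(-3) - 2*6) = 8 + (5*(-⅓) - 12) = 8 + (-5/3 - 12) = 8 - 41/3 = -17/3 ≈ -5.6667)
y = -3220/3 (y = (60 + (-7 - 1*39))*(-71 - 17/3) = (60 + (-7 - 39))*(-230/3) = (60 - 46)*(-230/3) = 14*(-230/3) = -3220/3 ≈ -1073.3)
y*(-130 + 1/(122 - 103)) = -3220*(-130 + 1/(122 - 103))/3 = -3220*(-130 + 1/19)/3 = -3220/3*(-2469/19) = 2650060/19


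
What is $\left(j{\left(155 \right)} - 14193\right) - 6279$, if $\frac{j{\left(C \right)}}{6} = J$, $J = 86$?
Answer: $-19956$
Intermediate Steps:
$j{\left(C \right)} = 516$ ($j{\left(C \right)} = 6 \cdot 86 = 516$)
$\left(j{\left(155 \right)} - 14193\right) - 6279 = \left(516 - 14193\right) - 6279 = -13677 - 6279 = -19956$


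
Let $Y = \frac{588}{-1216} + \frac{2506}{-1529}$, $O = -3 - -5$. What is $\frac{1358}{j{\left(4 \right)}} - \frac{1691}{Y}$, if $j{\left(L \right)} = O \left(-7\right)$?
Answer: $\frac{690304917}{986587} \approx 699.69$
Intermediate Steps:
$O = 2$ ($O = -3 + 5 = 2$)
$j{\left(L \right)} = -14$ ($j{\left(L \right)} = 2 \left(-7\right) = -14$)
$Y = - \frac{986587}{464816}$ ($Y = 588 \left(- \frac{1}{1216}\right) + 2506 \left(- \frac{1}{1529}\right) = - \frac{147}{304} - \frac{2506}{1529} = - \frac{986587}{464816} \approx -2.1225$)
$\frac{1358}{j{\left(4 \right)}} - \frac{1691}{Y} = \frac{1358}{-14} - \frac{1691}{- \frac{986587}{464816}} = 1358 \left(- \frac{1}{14}\right) - - \frac{786003856}{986587} = -97 + \frac{786003856}{986587} = \frac{690304917}{986587}$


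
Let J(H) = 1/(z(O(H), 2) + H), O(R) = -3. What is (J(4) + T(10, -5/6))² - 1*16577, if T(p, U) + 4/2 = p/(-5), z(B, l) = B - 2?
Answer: -16552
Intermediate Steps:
z(B, l) = -2 + B
T(p, U) = -2 - p/5 (T(p, U) = -2 + p/(-5) = -2 + p*(-⅕) = -2 - p/5)
J(H) = 1/(-5 + H) (J(H) = 1/((-2 - 3) + H) = 1/(-5 + H))
(J(4) + T(10, -5/6))² - 1*16577 = (1/(-5 + 4) + (-2 - ⅕*10))² - 1*16577 = (1/(-1) + (-2 - 2))² - 16577 = (-1 - 4)² - 16577 = (-5)² - 16577 = 25 - 16577 = -16552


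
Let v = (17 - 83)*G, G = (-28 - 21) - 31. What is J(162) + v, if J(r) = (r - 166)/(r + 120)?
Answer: 744478/141 ≈ 5280.0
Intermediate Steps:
G = -80 (G = -49 - 31 = -80)
J(r) = (-166 + r)/(120 + r)
v = 5280 (v = (17 - 83)*(-80) = -66*(-80) = 5280)
J(162) + v = (-166 + 162)/(120 + 162) + 5280 = -4/282 + 5280 = (1/282)*(-4) + 5280 = -2/141 + 5280 = 744478/141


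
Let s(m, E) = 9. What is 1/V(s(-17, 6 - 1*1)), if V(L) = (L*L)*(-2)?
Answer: -1/162 ≈ -0.0061728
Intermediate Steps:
V(L) = -2*L² (V(L) = L²*(-2) = -2*L²)
1/V(s(-17, 6 - 1*1)) = 1/(-2*9²) = 1/(-2*81) = 1/(-162) = -1/162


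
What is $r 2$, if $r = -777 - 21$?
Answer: $-1596$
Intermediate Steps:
$r = -798$ ($r = -777 - 21 = -798$)
$r 2 = \left(-798\right) 2 = -1596$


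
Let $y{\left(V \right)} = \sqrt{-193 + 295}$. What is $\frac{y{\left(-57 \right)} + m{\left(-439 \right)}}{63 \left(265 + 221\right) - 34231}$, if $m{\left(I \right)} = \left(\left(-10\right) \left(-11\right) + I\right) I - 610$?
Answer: $- \frac{143821}{3613} - \frac{\sqrt{102}}{3613} \approx -39.809$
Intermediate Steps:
$m{\left(I \right)} = -610 + I \left(110 + I\right)$ ($m{\left(I \right)} = \left(110 + I\right) I - 610 = I \left(110 + I\right) - 610 = -610 + I \left(110 + I\right)$)
$y{\left(V \right)} = \sqrt{102}$
$\frac{y{\left(-57 \right)} + m{\left(-439 \right)}}{63 \left(265 + 221\right) - 34231} = \frac{\sqrt{102} + \left(-610 + \left(-439\right)^{2} + 110 \left(-439\right)\right)}{63 \left(265 + 221\right) - 34231} = \frac{\sqrt{102} - -143821}{63 \cdot 486 - 34231} = \frac{\sqrt{102} + 143821}{30618 - 34231} = \frac{143821 + \sqrt{102}}{-3613} = \left(143821 + \sqrt{102}\right) \left(- \frac{1}{3613}\right) = - \frac{143821}{3613} - \frac{\sqrt{102}}{3613}$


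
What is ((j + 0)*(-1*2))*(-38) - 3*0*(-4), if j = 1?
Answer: 76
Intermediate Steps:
((j + 0)*(-1*2))*(-38) - 3*0*(-4) = ((1 + 0)*(-1*2))*(-38) - 3*0*(-4) = (1*(-2))*(-38) + 0*(-4) = -2*(-38) + 0 = 76 + 0 = 76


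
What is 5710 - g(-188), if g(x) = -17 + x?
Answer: 5915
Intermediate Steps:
5710 - g(-188) = 5710 - (-17 - 188) = 5710 - 1*(-205) = 5710 + 205 = 5915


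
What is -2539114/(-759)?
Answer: 2539114/759 ≈ 3345.3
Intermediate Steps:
-2539114/(-759) = -2539114*(-1)/759 = -1033*(-2458/759) = 2539114/759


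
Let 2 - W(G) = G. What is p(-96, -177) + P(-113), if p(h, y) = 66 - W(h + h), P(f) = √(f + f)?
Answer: -128 + I*√226 ≈ -128.0 + 15.033*I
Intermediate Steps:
W(G) = 2 - G
P(f) = √2*√f (P(f) = √(2*f) = √2*√f)
p(h, y) = 64 + 2*h (p(h, y) = 66 - (2 - (h + h)) = 66 - (2 - 2*h) = 66 + (-2 + 2*h) = 64 + 2*h)
p(-96, -177) + P(-113) = (64 + 2*(-96)) + √2*√(-113) = (64 - 192) + √2*(I*√113) = -128 + I*√226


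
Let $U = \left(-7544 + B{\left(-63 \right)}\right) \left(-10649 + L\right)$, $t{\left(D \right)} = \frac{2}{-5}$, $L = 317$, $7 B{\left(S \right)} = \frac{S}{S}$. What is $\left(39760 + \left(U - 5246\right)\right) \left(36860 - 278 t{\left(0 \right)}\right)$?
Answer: $\frac{14414635728976}{5} \approx 2.8829 \cdot 10^{12}$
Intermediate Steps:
$B{\left(S \right)} = \frac{1}{7}$ ($B{\left(S \right)} = \frac{S \frac{1}{S}}{7} = \frac{1}{7} \cdot 1 = \frac{1}{7}$)
$t{\left(D \right)} = - \frac{2}{5}$ ($t{\left(D \right)} = 2 \left(- \frac{1}{5}\right) = - \frac{2}{5}$)
$U = 77943132$ ($U = \left(-7544 + \frac{1}{7}\right) \left(-10649 + 317\right) = \left(- \frac{52807}{7}\right) \left(-10332\right) = 77943132$)
$\left(39760 + \left(U - 5246\right)\right) \left(36860 - 278 t{\left(0 \right)}\right) = \left(39760 + \left(77943132 - 5246\right)\right) \left(36860 - - \frac{556}{5}\right) = \left(39760 + \left(77943132 - 5246\right)\right) \left(36860 + \frac{556}{5}\right) = \left(39760 + 77937886\right) \frac{184856}{5} = 77977646 \cdot \frac{184856}{5} = \frac{14414635728976}{5}$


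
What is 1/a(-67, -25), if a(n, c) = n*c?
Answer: 1/1675 ≈ 0.00059702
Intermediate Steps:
a(n, c) = c*n
1/a(-67, -25) = 1/(-25*(-67)) = 1/1675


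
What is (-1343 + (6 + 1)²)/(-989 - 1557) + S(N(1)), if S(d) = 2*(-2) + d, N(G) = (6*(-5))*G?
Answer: -42635/1273 ≈ -33.492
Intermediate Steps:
N(G) = -30*G
S(d) = -4 + d
(-1343 + (6 + 1)²)/(-989 - 1557) + S(N(1)) = (-1343 + (6 + 1)²)/(-989 - 1557) + (-4 - 30*1) = (-1343 + 7²)/(-2546) + (-4 - 30) = (-1343 + 49)*(-1/2546) - 34 = -1294*(-1/2546) - 34 = 647/1273 - 34 = -42635/1273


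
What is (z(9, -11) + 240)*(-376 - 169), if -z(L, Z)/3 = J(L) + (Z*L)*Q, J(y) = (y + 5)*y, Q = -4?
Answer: 722670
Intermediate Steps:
J(y) = y*(5 + y) (J(y) = (5 + y)*y = y*(5 + y))
z(L, Z) = -3*L*(5 + L) + 12*L*Z (z(L, Z) = -3*(L*(5 + L) + (Z*L)*(-4)) = -3*(L*(5 + L) + (L*Z)*(-4)) = -3*(L*(5 + L) - 4*L*Z) = -3*L*(5 + L) + 12*L*Z)
(z(9, -11) + 240)*(-376 - 169) = (3*9*(-5 - 1*9 + 4*(-11)) + 240)*(-376 - 169) = (3*9*(-5 - 9 - 44) + 240)*(-545) = (3*9*(-58) + 240)*(-545) = (-1566 + 240)*(-545) = -1326*(-545) = 722670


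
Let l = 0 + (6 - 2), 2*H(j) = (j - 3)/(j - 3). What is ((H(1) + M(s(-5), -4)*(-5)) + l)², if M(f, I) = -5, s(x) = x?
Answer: 3481/4 ≈ 870.25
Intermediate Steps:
H(j) = ½ (H(j) = ((j - 3)/(j - 3))/2 = ((-3 + j)/(-3 + j))/2 = (½)*1 = ½)
l = 4 (l = 0 + 4 = 4)
((H(1) + M(s(-5), -4)*(-5)) + l)² = ((½ - 5*(-5)) + 4)² = ((½ + 25) + 4)² = (51/2 + 4)² = (59/2)² = 3481/4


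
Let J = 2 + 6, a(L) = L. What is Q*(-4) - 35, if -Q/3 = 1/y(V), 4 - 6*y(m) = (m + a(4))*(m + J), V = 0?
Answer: -263/7 ≈ -37.571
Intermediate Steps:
J = 8
y(m) = 2/3 - (4 + m)*(8 + m)/6 (y(m) = 2/3 - (m + 4)*(m + 8)/6 = 2/3 - (4 + m)*(8 + m)/6)
Q = 9/14 (Q = -3/(-14/3 - 2*0 - 1/6*0**2) = -3/(-14/3 + 0 - 1/6*0) = -3/(-14/3 + 0 + 0) = -3/(-14/3) = -3*(-3/14) = 9/14 ≈ 0.64286)
Q*(-4) - 35 = (9/14)*(-4) - 35 = -18/7 - 35 = -263/7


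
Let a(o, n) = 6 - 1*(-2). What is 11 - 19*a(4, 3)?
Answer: -141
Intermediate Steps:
a(o, n) = 8 (a(o, n) = 6 + 2 = 8)
11 - 19*a(4, 3) = 11 - 19*8 = 11 - 152 = -141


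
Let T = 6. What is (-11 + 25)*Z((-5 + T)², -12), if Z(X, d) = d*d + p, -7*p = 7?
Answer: 2002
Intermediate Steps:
p = -1 (p = -⅐*7 = -1)
Z(X, d) = -1 + d² (Z(X, d) = d*d - 1 = d² - 1 = -1 + d²)
(-11 + 25)*Z((-5 + T)², -12) = (-11 + 25)*(-1 + (-12)²) = 14*(-1 + 144) = 14*143 = 2002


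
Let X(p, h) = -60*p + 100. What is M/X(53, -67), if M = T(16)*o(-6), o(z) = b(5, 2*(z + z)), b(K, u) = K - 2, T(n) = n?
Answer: -6/385 ≈ -0.015584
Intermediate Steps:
b(K, u) = -2 + K
o(z) = 3 (o(z) = -2 + 5 = 3)
X(p, h) = 100 - 60*p
M = 48 (M = 16*3 = 48)
M/X(53, -67) = 48/(100 - 60*53) = 48/(100 - 3180) = 48/(-3080) = 48*(-1/3080) = -6/385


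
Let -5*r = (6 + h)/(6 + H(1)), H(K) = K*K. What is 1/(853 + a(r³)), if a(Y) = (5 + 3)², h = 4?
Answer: 1/917 ≈ 0.0010905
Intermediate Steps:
H(K) = K²
r = -2/7 (r = -(6 + 4)/(5*(6 + 1²)) = -2/(6 + 1) = -2/7 ≈ -0.28571)
a(Y) = 64 (a(Y) = 8² = 64)
1/(853 + a(r³)) = 1/(853 + 64) = 1/917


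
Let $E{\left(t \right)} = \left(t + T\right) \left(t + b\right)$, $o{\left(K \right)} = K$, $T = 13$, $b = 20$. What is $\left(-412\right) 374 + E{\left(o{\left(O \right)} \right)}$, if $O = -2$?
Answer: $-153890$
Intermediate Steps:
$E{\left(t \right)} = \left(13 + t\right) \left(20 + t\right)$ ($E{\left(t \right)} = \left(t + 13\right) \left(t + 20\right) = \left(13 + t\right) \left(20 + t\right)$)
$\left(-412\right) 374 + E{\left(o{\left(O \right)} \right)} = \left(-412\right) 374 + \left(260 + \left(-2\right)^{2} + 33 \left(-2\right)\right) = -154088 + \left(260 + 4 - 66\right) = -154088 + 198 = -153890$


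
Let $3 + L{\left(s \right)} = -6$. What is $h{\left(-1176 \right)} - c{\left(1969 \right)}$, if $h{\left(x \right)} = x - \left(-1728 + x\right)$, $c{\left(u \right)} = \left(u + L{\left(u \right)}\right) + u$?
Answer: $-2201$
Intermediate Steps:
$L{\left(s \right)} = -9$ ($L{\left(s \right)} = -3 - 6 = -9$)
$c{\left(u \right)} = -9 + 2 u$ ($c{\left(u \right)} = \left(u - 9\right) + u = \left(-9 + u\right) + u = -9 + 2 u$)
$h{\left(x \right)} = 1728$
$h{\left(-1176 \right)} - c{\left(1969 \right)} = 1728 - \left(-9 + 2 \cdot 1969\right) = 1728 - \left(-9 + 3938\right) = 1728 - 3929 = -2201$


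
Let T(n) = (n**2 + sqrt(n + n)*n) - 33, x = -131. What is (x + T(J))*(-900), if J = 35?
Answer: -954900 - 31500*sqrt(70) ≈ -1.2184e+6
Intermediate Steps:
T(n) = -33 + n**2 + sqrt(2)*n**(3/2) (T(n) = (n**2 + sqrt(2*n)*n) - 33 = (n**2 + (sqrt(2)*sqrt(n))*n) - 33 = (n**2 + sqrt(2)*n**(3/2)) - 33 = -33 + n**2 + sqrt(2)*n**(3/2))
(x + T(J))*(-900) = (-131 + (-33 + 35**2 + sqrt(2)*35**(3/2)))*(-900) = (-131 + (-33 + 1225 + sqrt(2)*(35*sqrt(35))))*(-900) = (-131 + (-33 + 1225 + 35*sqrt(70)))*(-900) = (-131 + (1192 + 35*sqrt(70)))*(-900) = (1061 + 35*sqrt(70))*(-900) = -954900 - 31500*sqrt(70)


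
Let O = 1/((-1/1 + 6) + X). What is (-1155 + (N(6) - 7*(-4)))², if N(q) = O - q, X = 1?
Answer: 46199209/36 ≈ 1.2833e+6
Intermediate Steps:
O = ⅙ (O = 1/((-1/1 + 6) + 1) = 1/((-1*1 + 6) + 1) = 1/((-1 + 6) + 1) = 1/(5 + 1) = 1/6 = ⅙ ≈ 0.16667)
N(q) = ⅙ - q
(-1155 + (N(6) - 7*(-4)))² = (-1155 + ((⅙ - 1*6) - 7*(-4)))² = (-1155 + ((⅙ - 6) + 28))² = (-1155 + (-35/6 + 28))² = (-1155 + 133/6)² = (-6797/6)² = 46199209/36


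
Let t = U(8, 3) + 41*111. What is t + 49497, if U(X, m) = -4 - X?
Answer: 54036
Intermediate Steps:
t = 4539 (t = (-4 - 1*8) + 41*111 = (-4 - 8) + 4551 = -12 + 4551 = 4539)
t + 49497 = 4539 + 49497 = 54036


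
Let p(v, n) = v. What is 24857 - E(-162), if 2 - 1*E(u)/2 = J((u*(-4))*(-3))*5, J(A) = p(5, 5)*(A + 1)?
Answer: -72297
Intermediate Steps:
J(A) = 5 + 5*A (J(A) = 5*(A + 1) = 5*(1 + A) = 5 + 5*A)
E(u) = -46 - 600*u (E(u) = 4 - 2*(5 + 5*((u*(-4))*(-3)))*5 = 4 - 2*(5 + 5*(-4*u*(-3)))*5 = 4 - 2*(5 + 5*(12*u))*5 = 4 - 2*(5 + 60*u)*5 = 4 - 2*(25 + 300*u) = 4 + (-50 - 600*u) = -46 - 600*u)
24857 - E(-162) = 24857 - (-46 - 600*(-162)) = 24857 - (-46 + 97200) = 24857 - 1*97154 = 24857 - 97154 = -72297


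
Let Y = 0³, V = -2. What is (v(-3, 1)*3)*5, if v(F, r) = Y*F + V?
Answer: -30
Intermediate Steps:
Y = 0
v(F, r) = -2 (v(F, r) = 0*F - 2 = 0 - 2 = -2)
(v(-3, 1)*3)*5 = -2*3*5 = -6*5 = -30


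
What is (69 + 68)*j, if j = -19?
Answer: -2603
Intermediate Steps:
(69 + 68)*j = (69 + 68)*(-19) = 137*(-19) = -2603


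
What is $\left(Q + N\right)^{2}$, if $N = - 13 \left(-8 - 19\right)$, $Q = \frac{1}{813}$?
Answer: $\frac{81432612496}{660969} \approx 1.232 \cdot 10^{5}$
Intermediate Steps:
$Q = \frac{1}{813} \approx 0.00123$
$N = 351$ ($N = \left(-13\right) \left(-27\right) = 351$)
$\left(Q + N\right)^{2} = \left(\frac{1}{813} + 351\right)^{2} = \left(\frac{285364}{813}\right)^{2} = \frac{81432612496}{660969}$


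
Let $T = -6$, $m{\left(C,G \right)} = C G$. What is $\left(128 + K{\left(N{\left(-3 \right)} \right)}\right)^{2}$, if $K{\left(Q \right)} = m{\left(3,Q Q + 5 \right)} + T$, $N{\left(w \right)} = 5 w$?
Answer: $659344$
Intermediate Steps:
$K{\left(Q \right)} = 9 + 3 Q^{2}$ ($K{\left(Q \right)} = 3 \left(Q Q + 5\right) - 6 = 3 \left(Q^{2} + 5\right) - 6 = 3 \left(5 + Q^{2}\right) - 6 = \left(15 + 3 Q^{2}\right) - 6 = 9 + 3 Q^{2}$)
$\left(128 + K{\left(N{\left(-3 \right)} \right)}\right)^{2} = \left(128 + \left(9 + 3 \left(5 \left(-3\right)\right)^{2}\right)\right)^{2} = \left(128 + \left(9 + 3 \left(-15\right)^{2}\right)\right)^{2} = \left(128 + \left(9 + 3 \cdot 225\right)\right)^{2} = \left(128 + \left(9 + 675\right)\right)^{2} = \left(128 + 684\right)^{2} = 812^{2} = 659344$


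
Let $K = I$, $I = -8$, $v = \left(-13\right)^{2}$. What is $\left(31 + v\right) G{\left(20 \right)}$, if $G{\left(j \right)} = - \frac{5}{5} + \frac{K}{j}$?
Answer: $-280$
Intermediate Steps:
$v = 169$
$K = -8$
$G{\left(j \right)} = -1 - \frac{8}{j}$ ($G{\left(j \right)} = - \frac{5}{5} - \frac{8}{j} = \left(-5\right) \frac{1}{5} - \frac{8}{j} = -1 - \frac{8}{j}$)
$\left(31 + v\right) G{\left(20 \right)} = \left(31 + 169\right) \frac{-8 - 20}{20} = 200 \frac{-8 - 20}{20} = 200 \cdot \frac{1}{20} \left(-28\right) = 200 \left(- \frac{7}{5}\right) = -280$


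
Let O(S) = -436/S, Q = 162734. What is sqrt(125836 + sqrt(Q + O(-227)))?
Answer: sqrt(6484203244 + 227*sqrt(8385619258))/227 ≈ 355.30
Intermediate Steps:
sqrt(125836 + sqrt(Q + O(-227))) = sqrt(125836 + sqrt(162734 - 436/(-227))) = sqrt(125836 + sqrt(162734 - 436*(-1/227))) = sqrt(125836 + sqrt(162734 + 436/227)) = sqrt(125836 + sqrt(36941054/227)) = sqrt(125836 + sqrt(8385619258)/227)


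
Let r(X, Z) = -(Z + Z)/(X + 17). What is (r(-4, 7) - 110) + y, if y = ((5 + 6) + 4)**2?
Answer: 1481/13 ≈ 113.92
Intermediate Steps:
r(X, Z) = -2*Z/(17 + X)
y = 225 (y = (11 + 4)**2 = 15**2 = 225)
(r(-4, 7) - 110) + y = (-2*7/(17 - 4) - 110) + 225 = (-2*7/13 - 110) + 225 = (-2*7*1/13 - 110) + 225 = (-14/13 - 110) + 225 = -1444/13 + 225 = 1481/13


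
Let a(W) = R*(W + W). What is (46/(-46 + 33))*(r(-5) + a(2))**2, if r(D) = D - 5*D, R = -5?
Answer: 0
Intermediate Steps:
r(D) = -4*D
a(W) = -10*W (a(W) = -5*(W + W) = -10*W)
(46/(-46 + 33))*(r(-5) + a(2))**2 = (46/(-46 + 33))*(-4*(-5) - 10*2)**2 = (46/(-13))*(20 - 20)**2 = (46*(-1/13))*0**2 = -46/13*0 = 0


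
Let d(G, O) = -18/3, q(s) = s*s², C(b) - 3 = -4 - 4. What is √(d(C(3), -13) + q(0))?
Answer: I*√6 ≈ 2.4495*I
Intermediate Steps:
C(b) = -5 (C(b) = 3 + (-4 - 4) = 3 - 8 = -5)
q(s) = s³
d(G, O) = -6 (d(G, O) = -18*⅓ = -6)
√(d(C(3), -13) + q(0)) = √(-6 + 0³) = √(-6 + 0) = √(-6) = I*√6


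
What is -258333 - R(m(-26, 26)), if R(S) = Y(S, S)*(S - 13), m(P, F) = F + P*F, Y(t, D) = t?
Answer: -689283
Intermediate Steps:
m(P, F) = F + F*P
R(S) = S*(-13 + S) (R(S) = S*(S - 13) = S*(-13 + S))
-258333 - R(m(-26, 26)) = -258333 - 26*(1 - 26)*(-13 + 26*(1 - 26)) = -258333 - 26*(-25)*(-13 + 26*(-25)) = -258333 - (-650)*(-13 - 650) = -258333 - (-650)*(-663) = -258333 - 1*430950 = -258333 - 430950 = -689283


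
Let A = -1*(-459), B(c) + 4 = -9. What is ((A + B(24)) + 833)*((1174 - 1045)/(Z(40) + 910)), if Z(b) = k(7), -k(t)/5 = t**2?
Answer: 164991/665 ≈ 248.11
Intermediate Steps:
B(c) = -13 (B(c) = -4 - 9 = -13)
A = 459
k(t) = -5*t**2
Z(b) = -245 (Z(b) = -5*7**2 = -5*49 = -245)
((A + B(24)) + 833)*((1174 - 1045)/(Z(40) + 910)) = ((459 - 13) + 833)*((1174 - 1045)/(-245 + 910)) = (446 + 833)*(129/665) = 1279*(129*(1/665)) = 1279*(129/665) = 164991/665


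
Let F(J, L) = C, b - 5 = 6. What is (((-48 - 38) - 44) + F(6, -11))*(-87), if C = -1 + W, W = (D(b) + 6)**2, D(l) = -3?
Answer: 10614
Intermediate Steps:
b = 11 (b = 5 + 6 = 11)
W = 9 (W = (-3 + 6)**2 = 3**2 = 9)
C = 8 (C = -1 + 9 = 8)
F(J, L) = 8
(((-48 - 38) - 44) + F(6, -11))*(-87) = (((-48 - 38) - 44) + 8)*(-87) = ((-86 - 44) + 8)*(-87) = (-130 + 8)*(-87) = -122*(-87) = 10614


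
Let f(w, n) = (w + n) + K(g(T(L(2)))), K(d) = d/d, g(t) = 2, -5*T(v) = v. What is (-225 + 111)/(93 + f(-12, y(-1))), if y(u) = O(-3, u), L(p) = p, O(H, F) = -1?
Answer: -38/27 ≈ -1.4074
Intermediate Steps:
T(v) = -v/5
y(u) = -1
K(d) = 1
f(w, n) = 1 + n + w (f(w, n) = (w + n) + 1 = (n + w) + 1 = 1 + n + w)
(-225 + 111)/(93 + f(-12, y(-1))) = (-225 + 111)/(93 + (1 - 1 - 12)) = -114/(93 - 12) = -114/81 = -114*1/81 = -38/27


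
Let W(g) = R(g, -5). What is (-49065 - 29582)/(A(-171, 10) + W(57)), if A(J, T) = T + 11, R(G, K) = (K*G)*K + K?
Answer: -78647/1441 ≈ -54.578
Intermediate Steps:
R(G, K) = K + G*K**2 (R(G, K) = (G*K)*K + K = G*K**2 + K = K + G*K**2)
A(J, T) = 11 + T
W(g) = -5 + 25*g (W(g) = -5*(1 + g*(-5)) = -5*(1 - 5*g) = -5 + 25*g)
(-49065 - 29582)/(A(-171, 10) + W(57)) = (-49065 - 29582)/((11 + 10) + (-5 + 25*57)) = -78647/(21 + (-5 + 1425)) = -78647/(21 + 1420) = -78647/1441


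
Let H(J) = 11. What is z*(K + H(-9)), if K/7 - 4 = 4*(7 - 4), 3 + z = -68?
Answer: -8733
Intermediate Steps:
z = -71 (z = -3 - 68 = -71)
K = 112 (K = 28 + 7*(4*(7 - 4)) = 28 + 7*(4*3) = 28 + 7*12 = 28 + 84 = 112)
z*(K + H(-9)) = -71*(112 + 11) = -71*123 = -8733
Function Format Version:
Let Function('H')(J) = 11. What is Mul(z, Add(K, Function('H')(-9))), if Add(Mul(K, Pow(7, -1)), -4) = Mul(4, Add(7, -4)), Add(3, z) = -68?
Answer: -8733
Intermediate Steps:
z = -71 (z = Add(-3, -68) = -71)
K = 112 (K = Add(28, Mul(7, Mul(4, Add(7, -4)))) = Add(28, Mul(7, Mul(4, 3))) = Add(28, Mul(7, 12)) = Add(28, 84) = 112)
Mul(z, Add(K, Function('H')(-9))) = Mul(-71, Add(112, 11)) = Mul(-71, 123) = -8733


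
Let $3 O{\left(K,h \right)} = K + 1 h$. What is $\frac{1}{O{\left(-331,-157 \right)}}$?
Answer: $- \frac{3}{488} \approx -0.0061475$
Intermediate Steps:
$O{\left(K,h \right)} = \frac{K}{3} + \frac{h}{3}$ ($O{\left(K,h \right)} = \frac{K + 1 h}{3} = \frac{K + h}{3} = \frac{K}{3} + \frac{h}{3}$)
$\frac{1}{O{\left(-331,-157 \right)}} = \frac{1}{\frac{1}{3} \left(-331\right) + \frac{1}{3} \left(-157\right)} = \frac{1}{- \frac{331}{3} - \frac{157}{3}} = \frac{1}{- \frac{488}{3}} = - \frac{3}{488}$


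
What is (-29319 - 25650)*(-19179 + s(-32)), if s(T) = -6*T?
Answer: 1043696403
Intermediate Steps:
(-29319 - 25650)*(-19179 + s(-32)) = (-29319 - 25650)*(-19179 - 6*(-32)) = -54969*(-19179 + 192) = -54969*(-18987) = 1043696403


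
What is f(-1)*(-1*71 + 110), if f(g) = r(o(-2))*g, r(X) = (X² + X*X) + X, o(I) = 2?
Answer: -390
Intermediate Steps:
r(X) = X + 2*X² (r(X) = (X² + X²) + X = 2*X² + X = X + 2*X²)
f(g) = 10*g (f(g) = (2*(1 + 2*2))*g = (2*(1 + 4))*g = (2*5)*g = 10*g)
f(-1)*(-1*71 + 110) = (10*(-1))*(-1*71 + 110) = -10*(-71 + 110) = -10*39 = -390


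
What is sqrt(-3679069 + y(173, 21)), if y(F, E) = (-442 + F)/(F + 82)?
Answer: 4*I*sqrt(14951970645)/255 ≈ 1918.1*I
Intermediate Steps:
y(F, E) = (-442 + F)/(82 + F)
sqrt(-3679069 + y(173, 21)) = sqrt(-3679069 + (-442 + 173)/(82 + 173)) = sqrt(-3679069 - 269/255) = sqrt(-938162864/255) = 4*I*sqrt(14951970645)/255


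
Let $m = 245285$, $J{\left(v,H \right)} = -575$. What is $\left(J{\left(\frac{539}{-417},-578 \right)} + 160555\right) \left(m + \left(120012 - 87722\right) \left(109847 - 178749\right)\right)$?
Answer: $-355891555194100$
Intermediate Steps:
$\left(J{\left(\frac{539}{-417},-578 \right)} + 160555\right) \left(m + \left(120012 - 87722\right) \left(109847 - 178749\right)\right) = \left(-575 + 160555\right) \left(245285 + \left(120012 - 87722\right) \left(109847 - 178749\right)\right) = 159980 \left(245285 + 32290 \left(-68902\right)\right) = 159980 \left(245285 - 2224845580\right) = 159980 \left(-2224600295\right) = -355891555194100$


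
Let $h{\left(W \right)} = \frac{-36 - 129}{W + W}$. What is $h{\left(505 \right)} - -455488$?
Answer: $\frac{92008543}{202} \approx 4.5549 \cdot 10^{5}$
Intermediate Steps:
$h{\left(W \right)} = - \frac{165}{2 W}$
$h{\left(505 \right)} - -455488 = - \frac{165}{2 \cdot 505} - -455488 = \left(- \frac{165}{2}\right) \frac{1}{505} + 455488 = - \frac{33}{202} + 455488 = \frac{92008543}{202}$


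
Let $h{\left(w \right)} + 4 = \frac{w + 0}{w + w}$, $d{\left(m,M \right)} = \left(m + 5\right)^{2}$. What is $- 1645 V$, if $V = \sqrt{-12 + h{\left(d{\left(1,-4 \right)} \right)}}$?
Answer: $- \frac{1645 i \sqrt{62}}{2} \approx - 6476.4 i$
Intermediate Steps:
$d{\left(m,M \right)} = \left(5 + m\right)^{2}$
$h{\left(w \right)} = - \frac{7}{2}$ ($h{\left(w \right)} = -4 + \frac{w + 0}{w + w} = -4 + \frac{w}{2 w} = -4 + w \frac{1}{2 w} = -4 + \frac{1}{2} = - \frac{7}{2}$)
$V = \frac{i \sqrt{62}}{2}$ ($V = \sqrt{-12 - \frac{7}{2}} = \sqrt{- \frac{31}{2}} = \frac{i \sqrt{62}}{2} \approx 3.937 i$)
$- 1645 V = - 1645 \frac{i \sqrt{62}}{2} = - \frac{1645 i \sqrt{62}}{2}$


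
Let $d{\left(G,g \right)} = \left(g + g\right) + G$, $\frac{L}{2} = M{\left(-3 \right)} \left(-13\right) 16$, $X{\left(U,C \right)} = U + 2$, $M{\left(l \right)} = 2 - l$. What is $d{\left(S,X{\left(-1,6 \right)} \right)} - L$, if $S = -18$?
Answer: $2064$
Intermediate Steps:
$X{\left(U,C \right)} = 2 + U$
$L = -2080$ ($L = 2 \left(2 - -3\right) \left(-13\right) 16 = 2 \left(2 + 3\right) \left(-13\right) 16 = 2 \cdot 5 \left(-13\right) 16 = 2 \left(\left(-65\right) 16\right) = 2 \left(-1040\right) = -2080$)
$d{\left(G,g \right)} = G + 2 g$ ($d{\left(G,g \right)} = 2 g + G = G + 2 g$)
$d{\left(S,X{\left(-1,6 \right)} \right)} - L = \left(-18 + 2 \left(2 - 1\right)\right) - -2080 = \left(-18 + 2 \cdot 1\right) + 2080 = \left(-18 + 2\right) + 2080 = -16 + 2080 = 2064$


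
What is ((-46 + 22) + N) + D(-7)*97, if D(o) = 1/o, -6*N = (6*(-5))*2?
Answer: -195/7 ≈ -27.857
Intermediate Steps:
N = 10 (N = -6*(-5)*2/6 = -(-5)*2 = -1/6*(-60) = 10)
((-46 + 22) + N) + D(-7)*97 = ((-46 + 22) + 10) + 97/(-7) = (-24 + 10) - 1/7*97 = -14 - 97/7 = -195/7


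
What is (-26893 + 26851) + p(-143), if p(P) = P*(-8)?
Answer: 1102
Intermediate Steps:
p(P) = -8*P
(-26893 + 26851) + p(-143) = (-26893 + 26851) - 8*(-143) = -42 + 1144 = 1102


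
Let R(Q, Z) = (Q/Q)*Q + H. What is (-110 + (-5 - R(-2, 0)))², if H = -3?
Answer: 12100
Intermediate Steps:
R(Q, Z) = -3 + Q (R(Q, Z) = (Q/Q)*Q - 3 = 1*Q - 3 = Q - 3 = -3 + Q)
(-110 + (-5 - R(-2, 0)))² = (-110 + (-5 - (-3 - 2)))² = (-110 + (-5 - 1*(-5)))² = (-110 + (-5 + 5))² = (-110 + 0)² = (-110)² = 12100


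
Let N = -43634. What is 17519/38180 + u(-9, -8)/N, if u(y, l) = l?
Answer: 382364743/832973060 ≈ 0.45904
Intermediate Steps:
17519/38180 + u(-9, -8)/N = 17519/38180 - 8/(-43634) = 17519*(1/38180) - 8*(-1/43634) = 17519/38180 + 4/21817 = 382364743/832973060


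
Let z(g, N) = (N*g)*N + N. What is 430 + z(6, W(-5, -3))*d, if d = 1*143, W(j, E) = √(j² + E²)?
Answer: 29602 + 143*√34 ≈ 30436.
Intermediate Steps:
W(j, E) = √(E² + j²)
z(g, N) = N + g*N² (z(g, N) = g*N² + N = N + g*N²)
d = 143
430 + z(6, W(-5, -3))*d = 430 + (√((-3)² + (-5)²)*(1 + √((-3)² + (-5)²)*6))*143 = 430 + (√(9 + 25)*(1 + √(9 + 25)*6))*143 = 430 + (√34*(1 + √34*6))*143 = 430 + (√34*(1 + 6*√34))*143 = 430 + 143*√34*(1 + 6*√34)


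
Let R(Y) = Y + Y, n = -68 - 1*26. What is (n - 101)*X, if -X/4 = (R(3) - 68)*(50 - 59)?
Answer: 435240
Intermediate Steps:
n = -94 (n = -68 - 26 = -94)
R(Y) = 2*Y
X = -2232 (X = -4*(2*3 - 68)*(50 - 59) = -4*(6 - 68)*(-9) = -(-248)*(-9) = -4*558 = -2232)
(n - 101)*X = (-94 - 101)*(-2232) = -195*(-2232) = 435240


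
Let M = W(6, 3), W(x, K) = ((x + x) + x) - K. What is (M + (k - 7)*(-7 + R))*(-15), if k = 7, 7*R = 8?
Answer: -225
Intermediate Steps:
R = 8/7 (R = (⅐)*8 = 8/7 ≈ 1.1429)
W(x, K) = -K + 3*x (W(x, K) = (2*x + x) - K = 3*x - K = -K + 3*x)
M = 15 (M = -1*3 + 3*6 = -3 + 18 = 15)
(M + (k - 7)*(-7 + R))*(-15) = (15 + (7 - 7)*(-7 + 8/7))*(-15) = (15 + 0*(-41/7))*(-15) = (15 + 0)*(-15) = 15*(-15) = -225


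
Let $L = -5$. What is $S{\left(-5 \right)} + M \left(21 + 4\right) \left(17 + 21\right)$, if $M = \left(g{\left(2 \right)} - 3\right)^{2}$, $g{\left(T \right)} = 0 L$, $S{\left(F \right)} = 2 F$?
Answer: $8540$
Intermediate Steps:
$g{\left(T \right)} = 0$ ($g{\left(T \right)} = 0 \left(-5\right) = 0$)
$M = 9$ ($M = \left(0 - 3\right)^{2} = \left(-3\right)^{2} = 9$)
$S{\left(-5 \right)} + M \left(21 + 4\right) \left(17 + 21\right) = 2 \left(-5\right) + 9 \left(21 + 4\right) \left(17 + 21\right) = -10 + 9 \cdot 25 \cdot 38 = -10 + 9 \cdot 950 = -10 + 8550 = 8540$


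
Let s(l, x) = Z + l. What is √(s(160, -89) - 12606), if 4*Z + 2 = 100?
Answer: 91*I*√6/2 ≈ 111.45*I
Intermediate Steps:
Z = 49/2 (Z = -½ + (¼)*100 = -½ + 25 = 49/2 ≈ 24.500)
s(l, x) = 49/2 + l
√(s(160, -89) - 12606) = √((49/2 + 160) - 12606) = √(369/2 - 12606) = √(-24843/2) = 91*I*√6/2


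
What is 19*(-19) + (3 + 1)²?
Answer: -345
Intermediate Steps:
19*(-19) + (3 + 1)² = -361 + 4² = -361 + 16 = -345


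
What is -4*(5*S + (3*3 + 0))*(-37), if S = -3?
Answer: -888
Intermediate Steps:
-4*(5*S + (3*3 + 0))*(-37) = -4*(5*(-3) + (3*3 + 0))*(-37) = -4*(-15 + (9 + 0))*(-37) = -4*(-15 + 9)*(-37) = -4*(-6)*(-37) = 24*(-37) = -888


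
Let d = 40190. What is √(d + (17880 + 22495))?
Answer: √80565 ≈ 283.84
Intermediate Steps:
√(d + (17880 + 22495)) = √(40190 + (17880 + 22495)) = √(40190 + 40375) = √80565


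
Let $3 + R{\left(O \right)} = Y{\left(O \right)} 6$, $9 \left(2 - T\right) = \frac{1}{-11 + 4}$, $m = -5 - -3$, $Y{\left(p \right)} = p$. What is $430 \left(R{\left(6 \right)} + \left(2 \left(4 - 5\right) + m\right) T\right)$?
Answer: $\frac{675530}{63} \approx 10723.0$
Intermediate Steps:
$m = -2$ ($m = -5 + 3 = -2$)
$T = \frac{127}{63}$ ($T = 2 - \frac{1}{9 \left(-11 + 4\right)} = 2 - \frac{1}{9 \left(-7\right)} = 2 - - \frac{1}{63} = 2 + \frac{1}{63} = \frac{127}{63} \approx 2.0159$)
$R{\left(O \right)} = -3 + 6 O$ ($R{\left(O \right)} = -3 + O 6 = -3 + 6 O$)
$430 \left(R{\left(6 \right)} + \left(2 \left(4 - 5\right) + m\right) T\right) = 430 \left(\left(-3 + 6 \cdot 6\right) + \left(2 \left(4 - 5\right) - 2\right) \frac{127}{63}\right) = 430 \left(\left(-3 + 36\right) + \left(2 \left(-1\right) - 2\right) \frac{127}{63}\right) = 430 \left(33 + \left(-2 - 2\right) \frac{127}{63}\right) = 430 \left(33 - \frac{508}{63}\right) = 430 \cdot \frac{1571}{63} = \frac{675530}{63}$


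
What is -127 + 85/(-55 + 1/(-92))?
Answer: -650567/5061 ≈ -128.55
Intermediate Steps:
-127 + 85/(-55 + 1/(-92)) = -127 + 85/(-55 - 1/92) = -127 + 85/(-5061/92) = -127 - 92/5061*85 = -127 - 7820/5061 = -650567/5061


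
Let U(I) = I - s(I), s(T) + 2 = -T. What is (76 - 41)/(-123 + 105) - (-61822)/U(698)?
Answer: 177311/4194 ≈ 42.277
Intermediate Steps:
s(T) = -2 - T
U(I) = 2 + 2*I (U(I) = I - (-2 - I) = I + (2 + I) = 2 + 2*I)
(76 - 41)/(-123 + 105) - (-61822)/U(698) = (76 - 41)/(-123 + 105) - (-61822)/(2 + 2*698) = 35/(-18) - (-61822)/(2 + 1396) = -1/18*35 - (-61822)/1398 = -35/18 - (-61822)/1398 = -35/18 - 1*(-30911/699) = -35/18 + 30911/699 = 177311/4194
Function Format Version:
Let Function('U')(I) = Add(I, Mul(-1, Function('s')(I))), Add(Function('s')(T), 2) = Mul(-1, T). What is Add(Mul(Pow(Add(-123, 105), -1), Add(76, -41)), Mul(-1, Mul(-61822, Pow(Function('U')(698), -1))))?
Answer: Rational(177311, 4194) ≈ 42.277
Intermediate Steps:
Function('s')(T) = Add(-2, Mul(-1, T))
Function('U')(I) = Add(2, Mul(2, I)) (Function('U')(I) = Add(I, Mul(-1, Add(-2, Mul(-1, I)))) = Add(I, Add(2, I)) = Add(2, Mul(2, I)))
Add(Mul(Pow(Add(-123, 105), -1), Add(76, -41)), Mul(-1, Mul(-61822, Pow(Function('U')(698), -1)))) = Add(Mul(Pow(Add(-123, 105), -1), Add(76, -41)), Mul(-1, Mul(-61822, Pow(Add(2, Mul(2, 698)), -1)))) = Add(Mul(Pow(-18, -1), 35), Mul(-1, Mul(-61822, Pow(Add(2, 1396), -1)))) = Add(Mul(Rational(-1, 18), 35), Mul(-1, Mul(-61822, Pow(1398, -1)))) = Add(Rational(-35, 18), Mul(-1, Mul(-61822, Rational(1, 1398)))) = Add(Rational(-35, 18), Mul(-1, Rational(-30911, 699))) = Add(Rational(-35, 18), Rational(30911, 699)) = Rational(177311, 4194)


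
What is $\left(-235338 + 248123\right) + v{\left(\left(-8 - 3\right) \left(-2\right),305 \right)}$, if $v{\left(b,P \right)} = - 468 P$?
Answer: $-129955$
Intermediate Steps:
$\left(-235338 + 248123\right) + v{\left(\left(-8 - 3\right) \left(-2\right),305 \right)} = \left(-235338 + 248123\right) - 142740 = 12785 - 142740 = -129955$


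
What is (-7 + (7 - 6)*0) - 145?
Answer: -152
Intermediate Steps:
(-7 + (7 - 6)*0) - 145 = (-7 + 1*0) - 145 = (-7 + 0) - 145 = -7 - 145 = -152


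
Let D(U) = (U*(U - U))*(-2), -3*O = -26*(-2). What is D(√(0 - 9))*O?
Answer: 0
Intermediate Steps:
O = -52/3 (O = -(-26)*(-2)/3 = -⅓*52 = -52/3 ≈ -17.333)
D(U) = 0 (D(U) = (U*0)*(-2) = 0*(-2) = 0)
D(√(0 - 9))*O = 0*(-52/3) = 0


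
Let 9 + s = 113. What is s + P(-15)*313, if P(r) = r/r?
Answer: 417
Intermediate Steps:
s = 104 (s = -9 + 113 = 104)
P(r) = 1
s + P(-15)*313 = 104 + 1*313 = 104 + 313 = 417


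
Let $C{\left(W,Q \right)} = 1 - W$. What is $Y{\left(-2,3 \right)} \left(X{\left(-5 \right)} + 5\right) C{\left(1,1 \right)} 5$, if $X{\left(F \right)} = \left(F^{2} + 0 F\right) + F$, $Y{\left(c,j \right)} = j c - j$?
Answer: $0$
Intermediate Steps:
$Y{\left(c,j \right)} = - j + c j$ ($Y{\left(c,j \right)} = c j - j = - j + c j$)
$X{\left(F \right)} = F + F^{2}$ ($X{\left(F \right)} = \left(F^{2} + 0\right) + F = F^{2} + F = F + F^{2}$)
$Y{\left(-2,3 \right)} \left(X{\left(-5 \right)} + 5\right) C{\left(1,1 \right)} 5 = 3 \left(-1 - 2\right) \left(- 5 \left(1 - 5\right) + 5\right) \left(1 - 1\right) 5 = 3 \left(-3\right) \left(\left(-5\right) \left(-4\right) + 5\right) \left(1 - 1\right) 5 = - 9 \left(20 + 5\right) 0 \cdot 5 = \left(-9\right) 25 \cdot 0 \cdot 5 = \left(-225\right) 0 \cdot 5 = 0 \cdot 5 = 0$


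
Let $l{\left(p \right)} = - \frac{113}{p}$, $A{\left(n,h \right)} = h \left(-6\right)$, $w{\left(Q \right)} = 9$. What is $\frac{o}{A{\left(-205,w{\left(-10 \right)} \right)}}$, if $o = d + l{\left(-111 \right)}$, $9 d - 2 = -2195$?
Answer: $\frac{4489}{999} \approx 4.4935$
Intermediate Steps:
$d = - \frac{731}{3}$ ($d = \frac{2}{9} + \frac{1}{9} \left(-2195\right) = \frac{2}{9} - \frac{2195}{9} = - \frac{731}{3} \approx -243.67$)
$A{\left(n,h \right)} = - 6 h$
$o = - \frac{8978}{37}$ ($o = - \frac{731}{3} - \frac{113}{-111} = - \frac{731}{3} - - \frac{113}{111} = - \frac{731}{3} + \frac{113}{111} = - \frac{8978}{37} \approx -242.65$)
$\frac{o}{A{\left(-205,w{\left(-10 \right)} \right)}} = - \frac{8978}{37 \left(\left(-6\right) 9\right)} = - \frac{8978}{37 \left(-54\right)} = \left(- \frac{8978}{37}\right) \left(- \frac{1}{54}\right) = \frac{4489}{999}$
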